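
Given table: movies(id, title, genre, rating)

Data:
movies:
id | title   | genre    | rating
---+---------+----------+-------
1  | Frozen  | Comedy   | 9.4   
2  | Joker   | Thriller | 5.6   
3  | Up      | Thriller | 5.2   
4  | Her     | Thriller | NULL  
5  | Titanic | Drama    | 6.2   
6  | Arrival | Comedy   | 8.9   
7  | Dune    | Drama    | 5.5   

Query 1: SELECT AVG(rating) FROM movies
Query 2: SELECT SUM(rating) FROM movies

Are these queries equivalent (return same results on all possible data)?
No, not equivalent

Query 1 returns: [(6.8,)]
Query 2 returns: [(40.8,)]

Reason: AVG vs SUM give different aggregate values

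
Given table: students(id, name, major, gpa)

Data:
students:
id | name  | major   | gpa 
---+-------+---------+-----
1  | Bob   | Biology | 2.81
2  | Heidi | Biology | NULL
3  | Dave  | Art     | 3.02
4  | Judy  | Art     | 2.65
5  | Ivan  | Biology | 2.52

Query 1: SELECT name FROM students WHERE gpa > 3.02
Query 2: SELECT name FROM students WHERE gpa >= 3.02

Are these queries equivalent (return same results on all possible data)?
No, not equivalent

Query 1 returns: []
Query 2 returns: [('Dave',)]

Reason: > vs >= gives different results when gpa = 3.02 exists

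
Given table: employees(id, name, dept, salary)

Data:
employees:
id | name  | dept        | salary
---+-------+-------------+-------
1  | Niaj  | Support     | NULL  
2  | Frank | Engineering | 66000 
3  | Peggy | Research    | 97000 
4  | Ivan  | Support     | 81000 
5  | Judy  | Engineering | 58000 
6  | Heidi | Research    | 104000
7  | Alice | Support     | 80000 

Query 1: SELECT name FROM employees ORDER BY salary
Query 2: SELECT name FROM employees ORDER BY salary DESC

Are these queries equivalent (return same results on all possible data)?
No, not equivalent

Query 1 returns: [('Niaj',), ('Judy',), ('Frank',), ('Alice',), ('Ivan',), ('Peggy',), ('Heidi',)]
Query 2 returns: [('Heidi',), ('Peggy',), ('Ivan',), ('Alice',), ('Frank',), ('Judy',), ('Niaj',)]

Reason: ASC vs DESC gives opposite ordering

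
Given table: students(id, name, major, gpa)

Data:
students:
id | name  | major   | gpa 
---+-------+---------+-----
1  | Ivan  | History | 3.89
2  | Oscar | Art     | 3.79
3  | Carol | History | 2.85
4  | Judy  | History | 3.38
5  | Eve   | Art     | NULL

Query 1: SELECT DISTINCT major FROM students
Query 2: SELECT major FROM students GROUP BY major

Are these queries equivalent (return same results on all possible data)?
Yes, equivalent

Both queries return: [('Art',), ('History',)]

Reason: Both get unique majors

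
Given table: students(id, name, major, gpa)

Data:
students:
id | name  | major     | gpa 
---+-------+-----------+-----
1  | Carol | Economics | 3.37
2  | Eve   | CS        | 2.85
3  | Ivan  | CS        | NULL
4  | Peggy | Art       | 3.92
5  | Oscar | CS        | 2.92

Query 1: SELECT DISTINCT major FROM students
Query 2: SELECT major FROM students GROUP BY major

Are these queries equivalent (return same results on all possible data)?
Yes, equivalent

Both queries return: [('Art',), ('CS',), ('Economics',)]

Reason: Both get unique majors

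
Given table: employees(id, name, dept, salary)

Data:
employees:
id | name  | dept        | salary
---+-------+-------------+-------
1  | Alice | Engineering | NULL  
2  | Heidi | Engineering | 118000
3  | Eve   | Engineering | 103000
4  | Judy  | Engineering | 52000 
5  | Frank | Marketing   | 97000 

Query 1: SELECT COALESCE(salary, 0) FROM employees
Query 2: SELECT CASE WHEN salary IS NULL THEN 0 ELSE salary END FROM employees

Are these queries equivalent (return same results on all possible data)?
Yes, equivalent

Both queries return: [(0,), (52000,), (97000,), (103000,), (118000,)]

Reason: COALESCE vs CASE for NULL handling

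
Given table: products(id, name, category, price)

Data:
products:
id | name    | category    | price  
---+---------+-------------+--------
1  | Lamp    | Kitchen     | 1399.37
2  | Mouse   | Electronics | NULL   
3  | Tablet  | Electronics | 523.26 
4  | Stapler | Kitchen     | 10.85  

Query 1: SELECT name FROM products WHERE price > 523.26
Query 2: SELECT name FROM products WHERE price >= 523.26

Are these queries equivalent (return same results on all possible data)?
No, not equivalent

Query 1 returns: [('Lamp',)]
Query 2 returns: [('Lamp',), ('Tablet',)]

Reason: > vs >= gives different results when price = 523.26 exists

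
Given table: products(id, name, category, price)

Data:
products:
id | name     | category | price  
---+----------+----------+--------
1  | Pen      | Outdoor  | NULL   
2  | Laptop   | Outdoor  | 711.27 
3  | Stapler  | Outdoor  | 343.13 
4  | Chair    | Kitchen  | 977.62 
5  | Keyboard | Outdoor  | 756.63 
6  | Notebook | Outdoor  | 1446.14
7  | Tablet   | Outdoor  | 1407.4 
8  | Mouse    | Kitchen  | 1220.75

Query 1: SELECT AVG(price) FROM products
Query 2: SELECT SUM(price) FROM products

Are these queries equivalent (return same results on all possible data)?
No, not equivalent

Query 1 returns: [(980.4200000000001,)]
Query 2 returns: [(6862.9400000000005,)]

Reason: AVG vs SUM give different aggregate values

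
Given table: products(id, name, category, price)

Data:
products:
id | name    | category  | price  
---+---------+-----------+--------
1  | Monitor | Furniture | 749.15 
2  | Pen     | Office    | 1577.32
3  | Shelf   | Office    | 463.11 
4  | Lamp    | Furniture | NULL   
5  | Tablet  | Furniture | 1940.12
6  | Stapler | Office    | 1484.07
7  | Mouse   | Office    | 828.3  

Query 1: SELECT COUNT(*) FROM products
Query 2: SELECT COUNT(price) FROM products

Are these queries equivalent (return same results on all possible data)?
No, not equivalent

Query 1 returns: [(7,)]
Query 2 returns: [(6,)]

Reason: COUNT(*) includes NULLs, COUNT(column) excludes them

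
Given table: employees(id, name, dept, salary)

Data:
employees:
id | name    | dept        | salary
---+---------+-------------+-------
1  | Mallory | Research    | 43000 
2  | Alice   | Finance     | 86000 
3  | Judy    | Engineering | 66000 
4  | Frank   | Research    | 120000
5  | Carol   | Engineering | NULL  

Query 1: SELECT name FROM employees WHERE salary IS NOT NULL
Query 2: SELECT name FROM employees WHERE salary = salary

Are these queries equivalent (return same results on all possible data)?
Yes, equivalent

Both queries return: [('Alice',), ('Frank',), ('Judy',), ('Mallory',)]

Reason: IS NOT NULL vs self-equality (both exclude NULLs)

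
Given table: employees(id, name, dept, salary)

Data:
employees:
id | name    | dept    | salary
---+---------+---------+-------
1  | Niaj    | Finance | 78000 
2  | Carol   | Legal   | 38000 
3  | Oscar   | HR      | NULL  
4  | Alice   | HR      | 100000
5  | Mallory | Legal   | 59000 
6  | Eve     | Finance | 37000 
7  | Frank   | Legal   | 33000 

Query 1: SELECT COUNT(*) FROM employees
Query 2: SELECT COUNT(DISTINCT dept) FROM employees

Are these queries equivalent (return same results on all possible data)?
No, not equivalent

Query 1 returns: [(7,)]
Query 2 returns: [(3,)]

Reason: COUNT(*) counts rows, COUNT(DISTINCT dept) counts unique depts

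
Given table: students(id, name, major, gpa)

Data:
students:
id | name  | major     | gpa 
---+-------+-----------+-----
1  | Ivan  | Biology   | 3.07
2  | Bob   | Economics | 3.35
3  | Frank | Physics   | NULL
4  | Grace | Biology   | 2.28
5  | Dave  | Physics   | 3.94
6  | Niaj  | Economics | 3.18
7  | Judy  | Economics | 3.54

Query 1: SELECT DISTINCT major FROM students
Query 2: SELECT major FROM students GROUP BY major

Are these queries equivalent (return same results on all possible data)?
Yes, equivalent

Both queries return: [('Biology',), ('Economics',), ('Physics',)]

Reason: Both get unique majors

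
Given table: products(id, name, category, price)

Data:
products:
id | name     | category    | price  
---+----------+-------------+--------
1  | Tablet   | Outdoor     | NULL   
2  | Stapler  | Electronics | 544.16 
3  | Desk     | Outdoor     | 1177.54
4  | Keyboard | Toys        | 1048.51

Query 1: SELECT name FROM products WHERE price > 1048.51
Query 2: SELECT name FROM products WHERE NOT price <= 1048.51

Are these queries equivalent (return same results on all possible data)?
Yes, equivalent

Both queries return: [('Desk',)]

Reason: Both filter price > 1048.51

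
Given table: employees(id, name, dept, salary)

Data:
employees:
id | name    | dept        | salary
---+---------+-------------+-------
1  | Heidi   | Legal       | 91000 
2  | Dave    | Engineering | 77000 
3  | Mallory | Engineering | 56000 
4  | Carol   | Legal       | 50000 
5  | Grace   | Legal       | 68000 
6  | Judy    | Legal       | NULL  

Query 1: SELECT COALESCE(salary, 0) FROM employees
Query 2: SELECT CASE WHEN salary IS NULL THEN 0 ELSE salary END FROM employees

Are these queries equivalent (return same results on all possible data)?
Yes, equivalent

Both queries return: [(0,), (50000,), (56000,), (68000,), (77000,), (91000,)]

Reason: COALESCE vs CASE for NULL handling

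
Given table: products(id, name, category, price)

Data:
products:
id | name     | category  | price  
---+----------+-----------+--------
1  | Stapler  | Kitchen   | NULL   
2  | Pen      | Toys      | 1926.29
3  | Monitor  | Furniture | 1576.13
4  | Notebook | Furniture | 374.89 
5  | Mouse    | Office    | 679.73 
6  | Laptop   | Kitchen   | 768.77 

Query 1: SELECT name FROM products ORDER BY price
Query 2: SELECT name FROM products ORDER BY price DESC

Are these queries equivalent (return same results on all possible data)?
No, not equivalent

Query 1 returns: [('Stapler',), ('Notebook',), ('Mouse',), ('Laptop',), ('Monitor',), ('Pen',)]
Query 2 returns: [('Pen',), ('Monitor',), ('Laptop',), ('Mouse',), ('Notebook',), ('Stapler',)]

Reason: ASC vs DESC gives opposite ordering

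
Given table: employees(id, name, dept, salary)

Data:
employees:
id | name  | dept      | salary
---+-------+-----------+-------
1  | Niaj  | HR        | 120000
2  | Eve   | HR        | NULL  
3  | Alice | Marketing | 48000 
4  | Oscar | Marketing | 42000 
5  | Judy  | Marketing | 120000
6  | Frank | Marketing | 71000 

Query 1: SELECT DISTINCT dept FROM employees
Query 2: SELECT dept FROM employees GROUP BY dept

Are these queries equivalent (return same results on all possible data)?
Yes, equivalent

Both queries return: [('HR',), ('Marketing',)]

Reason: Both get unique depts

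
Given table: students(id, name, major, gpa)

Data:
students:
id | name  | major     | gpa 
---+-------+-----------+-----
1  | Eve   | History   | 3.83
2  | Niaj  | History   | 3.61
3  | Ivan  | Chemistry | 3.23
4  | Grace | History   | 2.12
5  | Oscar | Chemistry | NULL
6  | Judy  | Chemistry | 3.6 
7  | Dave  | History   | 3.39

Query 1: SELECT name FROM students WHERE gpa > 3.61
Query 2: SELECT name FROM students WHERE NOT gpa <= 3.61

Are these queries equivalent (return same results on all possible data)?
Yes, equivalent

Both queries return: [('Eve',)]

Reason: Both filter gpa > 3.61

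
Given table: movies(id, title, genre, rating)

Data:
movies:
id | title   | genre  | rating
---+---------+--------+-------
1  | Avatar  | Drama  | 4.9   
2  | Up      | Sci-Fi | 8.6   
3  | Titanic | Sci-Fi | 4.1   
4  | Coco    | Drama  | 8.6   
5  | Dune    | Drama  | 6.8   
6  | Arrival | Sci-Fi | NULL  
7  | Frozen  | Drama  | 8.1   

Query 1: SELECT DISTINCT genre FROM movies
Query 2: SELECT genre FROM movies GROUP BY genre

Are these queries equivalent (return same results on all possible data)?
Yes, equivalent

Both queries return: [('Drama',), ('Sci-Fi',)]

Reason: Both get unique genres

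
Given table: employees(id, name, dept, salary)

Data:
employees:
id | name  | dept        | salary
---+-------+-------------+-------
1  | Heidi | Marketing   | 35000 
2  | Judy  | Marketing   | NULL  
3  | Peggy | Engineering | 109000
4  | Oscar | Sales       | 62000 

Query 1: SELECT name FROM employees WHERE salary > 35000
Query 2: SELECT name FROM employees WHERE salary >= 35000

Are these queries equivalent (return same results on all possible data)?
No, not equivalent

Query 1 returns: [('Peggy',), ('Oscar',)]
Query 2 returns: [('Heidi',), ('Peggy',), ('Oscar',)]

Reason: > vs >= gives different results when salary = 35000 exists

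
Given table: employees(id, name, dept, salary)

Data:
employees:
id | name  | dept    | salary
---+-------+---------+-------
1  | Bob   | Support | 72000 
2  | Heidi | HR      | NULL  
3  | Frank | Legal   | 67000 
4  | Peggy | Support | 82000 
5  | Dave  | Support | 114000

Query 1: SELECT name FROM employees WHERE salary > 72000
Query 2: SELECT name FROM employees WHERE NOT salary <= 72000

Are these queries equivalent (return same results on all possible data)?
Yes, equivalent

Both queries return: [('Dave',), ('Peggy',)]

Reason: Both filter salary > 72000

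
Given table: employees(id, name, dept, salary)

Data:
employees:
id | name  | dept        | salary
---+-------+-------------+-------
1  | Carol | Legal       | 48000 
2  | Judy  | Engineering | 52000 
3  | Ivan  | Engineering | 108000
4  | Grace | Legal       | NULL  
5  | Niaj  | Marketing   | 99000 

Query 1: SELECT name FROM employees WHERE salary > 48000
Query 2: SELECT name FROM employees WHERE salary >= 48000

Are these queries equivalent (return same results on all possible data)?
No, not equivalent

Query 1 returns: [('Judy',), ('Ivan',), ('Niaj',)]
Query 2 returns: [('Carol',), ('Judy',), ('Ivan',), ('Niaj',)]

Reason: > vs >= gives different results when salary = 48000 exists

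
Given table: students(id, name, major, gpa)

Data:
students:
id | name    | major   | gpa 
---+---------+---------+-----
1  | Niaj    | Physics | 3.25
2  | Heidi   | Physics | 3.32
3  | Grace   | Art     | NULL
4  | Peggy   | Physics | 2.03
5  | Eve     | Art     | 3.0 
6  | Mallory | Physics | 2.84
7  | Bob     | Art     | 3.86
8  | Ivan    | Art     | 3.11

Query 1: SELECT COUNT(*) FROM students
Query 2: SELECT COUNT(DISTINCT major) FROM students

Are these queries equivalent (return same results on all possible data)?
No, not equivalent

Query 1 returns: [(8,)]
Query 2 returns: [(2,)]

Reason: COUNT(*) counts rows, COUNT(DISTINCT major) counts unique majors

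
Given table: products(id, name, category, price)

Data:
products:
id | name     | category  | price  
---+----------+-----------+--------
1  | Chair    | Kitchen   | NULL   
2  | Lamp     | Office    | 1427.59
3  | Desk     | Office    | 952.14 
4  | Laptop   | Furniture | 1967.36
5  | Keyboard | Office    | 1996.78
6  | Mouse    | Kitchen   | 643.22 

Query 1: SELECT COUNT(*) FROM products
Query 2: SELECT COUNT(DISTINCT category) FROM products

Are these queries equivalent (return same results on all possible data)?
No, not equivalent

Query 1 returns: [(6,)]
Query 2 returns: [(3,)]

Reason: COUNT(*) counts rows, COUNT(DISTINCT category) counts unique categorys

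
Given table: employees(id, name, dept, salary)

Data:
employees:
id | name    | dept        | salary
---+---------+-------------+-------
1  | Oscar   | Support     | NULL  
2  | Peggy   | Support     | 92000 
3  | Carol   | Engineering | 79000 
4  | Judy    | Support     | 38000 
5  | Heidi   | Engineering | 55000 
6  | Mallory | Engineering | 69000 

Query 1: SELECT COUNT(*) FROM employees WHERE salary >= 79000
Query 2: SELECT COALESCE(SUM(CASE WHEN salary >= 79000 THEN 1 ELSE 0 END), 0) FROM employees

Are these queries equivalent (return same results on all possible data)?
Yes, equivalent

Both queries return: [(2,)]

Reason: COUNT with WHERE vs conditional SUM (COALESCE handles empty-table NULL)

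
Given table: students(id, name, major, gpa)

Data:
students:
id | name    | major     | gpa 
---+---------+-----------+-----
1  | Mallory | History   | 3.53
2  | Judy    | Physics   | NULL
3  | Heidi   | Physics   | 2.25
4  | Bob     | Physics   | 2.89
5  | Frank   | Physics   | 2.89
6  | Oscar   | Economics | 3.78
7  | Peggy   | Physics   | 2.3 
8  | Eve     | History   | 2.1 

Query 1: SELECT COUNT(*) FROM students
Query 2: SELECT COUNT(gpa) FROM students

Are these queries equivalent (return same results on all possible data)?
No, not equivalent

Query 1 returns: [(8,)]
Query 2 returns: [(7,)]

Reason: COUNT(*) includes NULLs, COUNT(column) excludes them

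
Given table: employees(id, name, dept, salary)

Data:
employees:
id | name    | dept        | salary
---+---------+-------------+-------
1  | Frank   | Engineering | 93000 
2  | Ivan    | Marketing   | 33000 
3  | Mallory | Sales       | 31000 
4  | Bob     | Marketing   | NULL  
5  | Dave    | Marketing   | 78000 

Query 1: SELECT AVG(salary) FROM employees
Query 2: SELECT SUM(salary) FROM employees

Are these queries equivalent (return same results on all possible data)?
No, not equivalent

Query 1 returns: [(58750.0,)]
Query 2 returns: [(235000,)]

Reason: AVG vs SUM give different aggregate values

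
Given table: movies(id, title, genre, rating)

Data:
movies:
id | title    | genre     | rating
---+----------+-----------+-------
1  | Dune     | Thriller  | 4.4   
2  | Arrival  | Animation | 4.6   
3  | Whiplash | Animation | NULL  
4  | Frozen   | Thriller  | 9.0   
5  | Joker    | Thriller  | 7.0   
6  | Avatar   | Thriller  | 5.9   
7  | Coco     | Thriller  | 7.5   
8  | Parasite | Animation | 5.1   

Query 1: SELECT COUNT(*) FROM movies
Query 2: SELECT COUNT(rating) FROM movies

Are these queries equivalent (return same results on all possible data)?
No, not equivalent

Query 1 returns: [(8,)]
Query 2 returns: [(7,)]

Reason: COUNT(*) includes NULLs, COUNT(column) excludes them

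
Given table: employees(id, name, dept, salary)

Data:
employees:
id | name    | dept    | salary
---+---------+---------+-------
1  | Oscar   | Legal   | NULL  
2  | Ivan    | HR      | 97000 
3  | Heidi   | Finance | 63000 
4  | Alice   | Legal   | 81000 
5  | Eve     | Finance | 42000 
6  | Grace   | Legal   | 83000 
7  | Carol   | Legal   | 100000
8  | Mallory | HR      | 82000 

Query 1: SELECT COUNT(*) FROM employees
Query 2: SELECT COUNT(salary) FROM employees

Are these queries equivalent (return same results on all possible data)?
No, not equivalent

Query 1 returns: [(8,)]
Query 2 returns: [(7,)]

Reason: COUNT(*) includes NULLs, COUNT(column) excludes them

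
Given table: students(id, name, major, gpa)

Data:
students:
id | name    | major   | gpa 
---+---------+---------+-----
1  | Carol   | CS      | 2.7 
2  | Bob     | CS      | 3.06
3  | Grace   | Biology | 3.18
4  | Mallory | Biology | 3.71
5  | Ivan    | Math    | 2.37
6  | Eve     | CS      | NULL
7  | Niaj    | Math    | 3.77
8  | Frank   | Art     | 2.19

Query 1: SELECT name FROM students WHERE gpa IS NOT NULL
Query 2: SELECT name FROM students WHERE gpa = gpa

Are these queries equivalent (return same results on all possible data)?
Yes, equivalent

Both queries return: [('Bob',), ('Carol',), ('Frank',), ('Grace',), ('Ivan',), ('Mallory',), ('Niaj',)]

Reason: IS NOT NULL vs self-equality (both exclude NULLs)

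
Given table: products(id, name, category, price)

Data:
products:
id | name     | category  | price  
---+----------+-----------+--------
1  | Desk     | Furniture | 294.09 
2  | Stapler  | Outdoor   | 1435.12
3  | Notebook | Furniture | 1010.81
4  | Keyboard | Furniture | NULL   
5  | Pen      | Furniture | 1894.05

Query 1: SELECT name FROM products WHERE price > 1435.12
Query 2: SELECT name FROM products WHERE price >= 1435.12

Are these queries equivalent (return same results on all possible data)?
No, not equivalent

Query 1 returns: [('Pen',)]
Query 2 returns: [('Stapler',), ('Pen',)]

Reason: > vs >= gives different results when price = 1435.12 exists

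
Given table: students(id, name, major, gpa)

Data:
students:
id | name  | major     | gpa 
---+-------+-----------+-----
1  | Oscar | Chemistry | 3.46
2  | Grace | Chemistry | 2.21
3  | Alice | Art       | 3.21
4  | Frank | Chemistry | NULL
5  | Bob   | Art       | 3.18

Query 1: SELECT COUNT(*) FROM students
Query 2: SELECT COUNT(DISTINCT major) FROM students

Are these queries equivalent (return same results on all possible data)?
No, not equivalent

Query 1 returns: [(5,)]
Query 2 returns: [(2,)]

Reason: COUNT(*) counts rows, COUNT(DISTINCT major) counts unique majors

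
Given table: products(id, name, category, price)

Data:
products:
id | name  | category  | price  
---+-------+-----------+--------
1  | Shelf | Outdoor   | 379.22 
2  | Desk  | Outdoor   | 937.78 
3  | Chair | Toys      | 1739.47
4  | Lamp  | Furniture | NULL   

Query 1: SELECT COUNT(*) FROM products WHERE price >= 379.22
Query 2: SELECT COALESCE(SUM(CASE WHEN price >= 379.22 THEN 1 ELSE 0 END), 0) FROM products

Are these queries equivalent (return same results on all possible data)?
Yes, equivalent

Both queries return: [(3,)]

Reason: COUNT with WHERE vs conditional SUM (COALESCE handles empty-table NULL)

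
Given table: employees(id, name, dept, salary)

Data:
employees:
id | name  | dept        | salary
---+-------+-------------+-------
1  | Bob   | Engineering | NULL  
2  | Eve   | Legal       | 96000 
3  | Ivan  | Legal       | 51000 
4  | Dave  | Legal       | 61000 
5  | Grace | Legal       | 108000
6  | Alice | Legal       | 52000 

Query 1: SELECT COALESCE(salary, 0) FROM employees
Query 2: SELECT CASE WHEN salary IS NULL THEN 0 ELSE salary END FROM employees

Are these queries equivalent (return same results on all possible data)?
Yes, equivalent

Both queries return: [(0,), (51000,), (52000,), (61000,), (96000,), (108000,)]

Reason: COALESCE vs CASE for NULL handling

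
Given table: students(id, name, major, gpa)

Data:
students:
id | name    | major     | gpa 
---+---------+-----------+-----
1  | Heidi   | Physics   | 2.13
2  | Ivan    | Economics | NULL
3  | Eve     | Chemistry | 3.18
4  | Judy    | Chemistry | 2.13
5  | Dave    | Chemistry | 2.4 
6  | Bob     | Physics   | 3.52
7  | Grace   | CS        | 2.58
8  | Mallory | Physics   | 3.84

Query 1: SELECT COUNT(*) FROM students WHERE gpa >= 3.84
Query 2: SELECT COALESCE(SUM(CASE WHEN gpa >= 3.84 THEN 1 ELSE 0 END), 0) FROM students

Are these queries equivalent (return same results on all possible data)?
Yes, equivalent

Both queries return: [(1,)]

Reason: COUNT with WHERE vs conditional SUM (COALESCE handles empty-table NULL)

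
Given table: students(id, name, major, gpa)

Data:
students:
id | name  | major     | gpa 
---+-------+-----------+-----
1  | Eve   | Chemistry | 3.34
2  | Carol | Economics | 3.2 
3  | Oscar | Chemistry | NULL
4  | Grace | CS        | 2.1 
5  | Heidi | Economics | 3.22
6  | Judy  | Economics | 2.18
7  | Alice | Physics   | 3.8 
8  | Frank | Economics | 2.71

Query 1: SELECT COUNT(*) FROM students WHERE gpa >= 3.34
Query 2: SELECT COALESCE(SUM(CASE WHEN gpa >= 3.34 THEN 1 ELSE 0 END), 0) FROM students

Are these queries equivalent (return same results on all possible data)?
Yes, equivalent

Both queries return: [(2,)]

Reason: COUNT with WHERE vs conditional SUM (COALESCE handles empty-table NULL)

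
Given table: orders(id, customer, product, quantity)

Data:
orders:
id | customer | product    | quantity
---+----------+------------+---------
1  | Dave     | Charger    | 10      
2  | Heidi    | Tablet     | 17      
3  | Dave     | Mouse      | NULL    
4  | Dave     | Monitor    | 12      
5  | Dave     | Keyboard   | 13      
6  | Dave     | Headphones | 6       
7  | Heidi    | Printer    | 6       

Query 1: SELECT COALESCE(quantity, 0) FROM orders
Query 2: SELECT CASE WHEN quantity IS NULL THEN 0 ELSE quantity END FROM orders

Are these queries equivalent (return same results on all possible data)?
Yes, equivalent

Both queries return: [(0,), (6,), (6,), (10,), (12,), (13,), (17,)]

Reason: COALESCE vs CASE for NULL handling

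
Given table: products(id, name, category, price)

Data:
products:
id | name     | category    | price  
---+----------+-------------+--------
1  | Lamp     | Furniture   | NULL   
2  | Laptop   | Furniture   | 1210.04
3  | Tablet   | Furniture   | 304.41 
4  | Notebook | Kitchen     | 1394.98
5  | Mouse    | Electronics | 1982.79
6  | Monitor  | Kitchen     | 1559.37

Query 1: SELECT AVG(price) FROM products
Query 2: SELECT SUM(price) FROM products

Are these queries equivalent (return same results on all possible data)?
No, not equivalent

Query 1 returns: [(1290.318,)]
Query 2 returns: [(6451.59,)]

Reason: AVG vs SUM give different aggregate values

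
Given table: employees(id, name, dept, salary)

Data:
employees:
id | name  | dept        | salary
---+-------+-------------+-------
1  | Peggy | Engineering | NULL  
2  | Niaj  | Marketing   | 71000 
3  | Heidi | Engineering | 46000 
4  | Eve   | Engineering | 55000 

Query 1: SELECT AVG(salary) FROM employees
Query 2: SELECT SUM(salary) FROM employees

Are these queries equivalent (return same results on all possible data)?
No, not equivalent

Query 1 returns: [(57333.333333333336,)]
Query 2 returns: [(172000,)]

Reason: AVG vs SUM give different aggregate values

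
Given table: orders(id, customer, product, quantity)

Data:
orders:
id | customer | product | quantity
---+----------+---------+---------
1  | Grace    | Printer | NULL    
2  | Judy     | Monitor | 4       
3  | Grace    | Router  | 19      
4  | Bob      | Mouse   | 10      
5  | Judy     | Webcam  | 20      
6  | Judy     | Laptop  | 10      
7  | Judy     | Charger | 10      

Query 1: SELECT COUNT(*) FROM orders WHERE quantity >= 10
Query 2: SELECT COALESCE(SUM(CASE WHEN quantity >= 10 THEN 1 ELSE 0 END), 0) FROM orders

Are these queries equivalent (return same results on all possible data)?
Yes, equivalent

Both queries return: [(5,)]

Reason: COUNT with WHERE vs conditional SUM (COALESCE handles empty-table NULL)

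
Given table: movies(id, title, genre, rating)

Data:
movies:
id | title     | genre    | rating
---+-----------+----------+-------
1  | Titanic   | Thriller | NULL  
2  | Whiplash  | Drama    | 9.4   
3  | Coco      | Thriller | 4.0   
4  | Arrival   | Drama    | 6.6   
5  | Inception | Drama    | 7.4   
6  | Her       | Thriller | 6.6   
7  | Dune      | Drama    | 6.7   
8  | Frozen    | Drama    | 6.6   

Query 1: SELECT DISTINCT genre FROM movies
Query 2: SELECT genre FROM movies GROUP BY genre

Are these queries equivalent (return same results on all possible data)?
Yes, equivalent

Both queries return: [('Drama',), ('Thriller',)]

Reason: Both get unique genres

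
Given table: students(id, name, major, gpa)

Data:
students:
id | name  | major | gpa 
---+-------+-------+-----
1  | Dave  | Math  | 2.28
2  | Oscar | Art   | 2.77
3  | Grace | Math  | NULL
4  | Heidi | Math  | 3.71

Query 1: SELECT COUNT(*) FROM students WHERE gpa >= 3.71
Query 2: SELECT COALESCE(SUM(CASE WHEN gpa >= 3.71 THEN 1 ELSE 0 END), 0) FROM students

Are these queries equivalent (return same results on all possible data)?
Yes, equivalent

Both queries return: [(1,)]

Reason: COUNT with WHERE vs conditional SUM (COALESCE handles empty-table NULL)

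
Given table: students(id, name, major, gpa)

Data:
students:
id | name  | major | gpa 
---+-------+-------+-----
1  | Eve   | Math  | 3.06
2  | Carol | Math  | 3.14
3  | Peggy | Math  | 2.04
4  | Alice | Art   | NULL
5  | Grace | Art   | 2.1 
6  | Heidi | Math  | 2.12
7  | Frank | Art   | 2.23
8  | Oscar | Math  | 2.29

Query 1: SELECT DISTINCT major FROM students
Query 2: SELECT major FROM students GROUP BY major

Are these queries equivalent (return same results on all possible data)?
Yes, equivalent

Both queries return: [('Art',), ('Math',)]

Reason: Both get unique majors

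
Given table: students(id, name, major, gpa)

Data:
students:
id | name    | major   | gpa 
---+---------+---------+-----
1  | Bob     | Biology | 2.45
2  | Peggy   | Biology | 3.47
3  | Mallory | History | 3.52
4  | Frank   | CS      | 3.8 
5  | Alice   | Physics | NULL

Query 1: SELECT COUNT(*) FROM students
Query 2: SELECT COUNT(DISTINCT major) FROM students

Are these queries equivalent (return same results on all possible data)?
No, not equivalent

Query 1 returns: [(5,)]
Query 2 returns: [(4,)]

Reason: COUNT(*) counts rows, COUNT(DISTINCT major) counts unique majors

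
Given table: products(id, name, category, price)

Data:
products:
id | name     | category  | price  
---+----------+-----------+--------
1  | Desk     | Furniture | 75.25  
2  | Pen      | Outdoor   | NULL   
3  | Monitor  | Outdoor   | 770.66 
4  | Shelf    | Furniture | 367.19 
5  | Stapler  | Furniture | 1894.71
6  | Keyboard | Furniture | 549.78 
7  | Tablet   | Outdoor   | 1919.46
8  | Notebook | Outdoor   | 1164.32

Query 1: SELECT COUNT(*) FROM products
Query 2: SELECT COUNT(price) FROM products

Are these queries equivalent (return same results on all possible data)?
No, not equivalent

Query 1 returns: [(8,)]
Query 2 returns: [(7,)]

Reason: COUNT(*) includes NULLs, COUNT(column) excludes them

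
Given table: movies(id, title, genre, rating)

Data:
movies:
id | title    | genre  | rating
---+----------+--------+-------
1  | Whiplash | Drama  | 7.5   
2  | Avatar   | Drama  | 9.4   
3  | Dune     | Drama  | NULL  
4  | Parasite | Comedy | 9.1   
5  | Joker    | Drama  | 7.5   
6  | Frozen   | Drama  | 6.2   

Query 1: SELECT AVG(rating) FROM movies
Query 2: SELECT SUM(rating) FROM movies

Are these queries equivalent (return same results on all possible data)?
No, not equivalent

Query 1 returns: [(7.94,)]
Query 2 returns: [(39.7,)]

Reason: AVG vs SUM give different aggregate values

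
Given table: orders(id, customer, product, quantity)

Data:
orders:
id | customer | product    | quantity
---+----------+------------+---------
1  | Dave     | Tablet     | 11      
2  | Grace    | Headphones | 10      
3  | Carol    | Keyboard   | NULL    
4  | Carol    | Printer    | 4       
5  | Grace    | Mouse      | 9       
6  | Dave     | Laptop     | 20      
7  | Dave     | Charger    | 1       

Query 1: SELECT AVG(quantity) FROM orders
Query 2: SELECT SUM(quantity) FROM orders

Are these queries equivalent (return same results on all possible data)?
No, not equivalent

Query 1 returns: [(9.166666666666666,)]
Query 2 returns: [(55,)]

Reason: AVG vs SUM give different aggregate values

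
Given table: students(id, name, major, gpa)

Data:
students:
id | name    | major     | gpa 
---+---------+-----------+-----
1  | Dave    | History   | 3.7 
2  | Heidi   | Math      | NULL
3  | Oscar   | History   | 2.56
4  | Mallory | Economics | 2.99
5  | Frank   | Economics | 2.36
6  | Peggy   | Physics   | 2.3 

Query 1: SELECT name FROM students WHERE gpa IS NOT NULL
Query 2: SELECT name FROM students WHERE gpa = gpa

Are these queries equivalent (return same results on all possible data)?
Yes, equivalent

Both queries return: [('Dave',), ('Frank',), ('Mallory',), ('Oscar',), ('Peggy',)]

Reason: IS NOT NULL vs self-equality (both exclude NULLs)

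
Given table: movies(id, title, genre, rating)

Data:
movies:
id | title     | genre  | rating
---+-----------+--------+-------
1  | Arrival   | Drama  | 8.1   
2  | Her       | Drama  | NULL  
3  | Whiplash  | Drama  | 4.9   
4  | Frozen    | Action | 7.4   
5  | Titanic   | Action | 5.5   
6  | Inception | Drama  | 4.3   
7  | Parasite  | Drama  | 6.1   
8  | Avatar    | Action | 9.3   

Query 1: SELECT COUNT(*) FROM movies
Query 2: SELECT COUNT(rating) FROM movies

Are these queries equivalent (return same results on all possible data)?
No, not equivalent

Query 1 returns: [(8,)]
Query 2 returns: [(7,)]

Reason: COUNT(*) includes NULLs, COUNT(column) excludes them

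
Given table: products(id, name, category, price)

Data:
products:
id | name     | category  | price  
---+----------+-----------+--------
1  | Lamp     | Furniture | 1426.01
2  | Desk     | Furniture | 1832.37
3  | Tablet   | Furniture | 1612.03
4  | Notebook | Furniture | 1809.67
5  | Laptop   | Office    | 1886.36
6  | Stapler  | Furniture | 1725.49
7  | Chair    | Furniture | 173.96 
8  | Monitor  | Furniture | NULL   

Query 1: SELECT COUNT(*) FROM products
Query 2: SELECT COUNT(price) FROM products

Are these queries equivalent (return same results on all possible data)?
No, not equivalent

Query 1 returns: [(8,)]
Query 2 returns: [(7,)]

Reason: COUNT(*) includes NULLs, COUNT(column) excludes them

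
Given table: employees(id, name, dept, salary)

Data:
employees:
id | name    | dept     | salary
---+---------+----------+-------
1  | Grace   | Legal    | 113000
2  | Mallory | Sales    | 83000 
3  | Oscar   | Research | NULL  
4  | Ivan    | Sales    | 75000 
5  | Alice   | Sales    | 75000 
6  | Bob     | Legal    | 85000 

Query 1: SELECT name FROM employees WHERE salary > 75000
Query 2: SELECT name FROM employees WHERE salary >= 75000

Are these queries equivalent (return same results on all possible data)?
No, not equivalent

Query 1 returns: [('Grace',), ('Mallory',), ('Bob',)]
Query 2 returns: [('Grace',), ('Mallory',), ('Ivan',), ('Alice',), ('Bob',)]

Reason: > vs >= gives different results when salary = 75000 exists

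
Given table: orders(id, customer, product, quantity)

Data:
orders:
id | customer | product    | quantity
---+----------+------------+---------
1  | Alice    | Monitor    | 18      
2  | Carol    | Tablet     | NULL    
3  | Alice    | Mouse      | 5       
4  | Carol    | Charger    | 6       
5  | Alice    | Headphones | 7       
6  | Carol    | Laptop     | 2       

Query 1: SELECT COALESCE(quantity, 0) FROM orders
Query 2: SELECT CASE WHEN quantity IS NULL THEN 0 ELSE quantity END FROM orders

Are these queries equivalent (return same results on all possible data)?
Yes, equivalent

Both queries return: [(0,), (2,), (5,), (6,), (7,), (18,)]

Reason: COALESCE vs CASE for NULL handling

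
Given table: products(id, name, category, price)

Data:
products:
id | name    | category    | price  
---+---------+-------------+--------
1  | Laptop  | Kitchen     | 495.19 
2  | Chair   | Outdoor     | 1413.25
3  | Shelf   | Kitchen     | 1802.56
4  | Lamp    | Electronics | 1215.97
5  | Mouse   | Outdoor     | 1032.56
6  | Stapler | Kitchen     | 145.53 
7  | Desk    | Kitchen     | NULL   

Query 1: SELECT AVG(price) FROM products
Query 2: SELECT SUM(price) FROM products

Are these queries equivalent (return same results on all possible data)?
No, not equivalent

Query 1 returns: [(1017.5099999999999,)]
Query 2 returns: [(6105.0599999999995,)]

Reason: AVG vs SUM give different aggregate values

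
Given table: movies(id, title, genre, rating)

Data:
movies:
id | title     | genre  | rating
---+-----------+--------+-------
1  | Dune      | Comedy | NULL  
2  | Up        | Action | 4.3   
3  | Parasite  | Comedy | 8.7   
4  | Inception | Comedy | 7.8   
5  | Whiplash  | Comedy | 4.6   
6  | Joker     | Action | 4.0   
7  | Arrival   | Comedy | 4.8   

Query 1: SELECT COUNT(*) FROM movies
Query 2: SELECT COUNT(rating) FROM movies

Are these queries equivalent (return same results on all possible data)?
No, not equivalent

Query 1 returns: [(7,)]
Query 2 returns: [(6,)]

Reason: COUNT(*) includes NULLs, COUNT(column) excludes them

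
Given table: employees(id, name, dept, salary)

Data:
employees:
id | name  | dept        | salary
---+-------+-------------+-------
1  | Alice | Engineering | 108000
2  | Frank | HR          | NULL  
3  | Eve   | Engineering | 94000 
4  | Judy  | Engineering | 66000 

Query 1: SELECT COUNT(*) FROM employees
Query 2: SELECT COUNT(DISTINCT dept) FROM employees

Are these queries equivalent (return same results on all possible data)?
No, not equivalent

Query 1 returns: [(4,)]
Query 2 returns: [(2,)]

Reason: COUNT(*) counts rows, COUNT(DISTINCT dept) counts unique depts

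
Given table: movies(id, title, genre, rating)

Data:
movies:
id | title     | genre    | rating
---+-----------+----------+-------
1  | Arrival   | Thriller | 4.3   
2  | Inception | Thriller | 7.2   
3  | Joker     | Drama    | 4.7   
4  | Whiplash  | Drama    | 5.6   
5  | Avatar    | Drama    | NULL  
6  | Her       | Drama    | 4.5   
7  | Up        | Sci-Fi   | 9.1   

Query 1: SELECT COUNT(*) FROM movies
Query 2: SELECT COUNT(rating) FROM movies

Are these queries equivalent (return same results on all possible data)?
No, not equivalent

Query 1 returns: [(7,)]
Query 2 returns: [(6,)]

Reason: COUNT(*) includes NULLs, COUNT(column) excludes them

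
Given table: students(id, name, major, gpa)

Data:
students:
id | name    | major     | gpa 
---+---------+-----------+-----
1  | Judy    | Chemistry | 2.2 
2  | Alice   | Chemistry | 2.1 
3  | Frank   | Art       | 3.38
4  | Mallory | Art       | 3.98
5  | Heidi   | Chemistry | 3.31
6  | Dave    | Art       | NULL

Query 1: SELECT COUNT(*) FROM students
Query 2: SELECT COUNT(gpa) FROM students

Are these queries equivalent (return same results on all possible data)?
No, not equivalent

Query 1 returns: [(6,)]
Query 2 returns: [(5,)]

Reason: COUNT(*) includes NULLs, COUNT(column) excludes them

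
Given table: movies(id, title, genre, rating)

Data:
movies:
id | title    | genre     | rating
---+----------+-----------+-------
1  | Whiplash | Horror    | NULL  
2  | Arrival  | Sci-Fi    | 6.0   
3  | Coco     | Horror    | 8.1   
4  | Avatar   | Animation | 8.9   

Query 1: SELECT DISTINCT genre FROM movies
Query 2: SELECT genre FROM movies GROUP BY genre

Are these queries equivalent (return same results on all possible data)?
Yes, equivalent

Both queries return: [('Animation',), ('Horror',), ('Sci-Fi',)]

Reason: Both get unique genres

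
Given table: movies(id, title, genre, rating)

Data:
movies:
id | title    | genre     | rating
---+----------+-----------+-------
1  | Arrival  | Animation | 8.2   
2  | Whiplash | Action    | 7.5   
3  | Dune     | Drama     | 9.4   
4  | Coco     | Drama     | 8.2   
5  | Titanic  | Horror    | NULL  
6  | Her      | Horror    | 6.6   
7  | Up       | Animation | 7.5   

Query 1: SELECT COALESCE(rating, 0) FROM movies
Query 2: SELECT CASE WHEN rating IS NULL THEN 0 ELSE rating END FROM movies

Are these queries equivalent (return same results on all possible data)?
Yes, equivalent

Both queries return: [(0,), (6.6,), (7.5,), (7.5,), (8.2,), (8.2,), (9.4,)]

Reason: COALESCE vs CASE for NULL handling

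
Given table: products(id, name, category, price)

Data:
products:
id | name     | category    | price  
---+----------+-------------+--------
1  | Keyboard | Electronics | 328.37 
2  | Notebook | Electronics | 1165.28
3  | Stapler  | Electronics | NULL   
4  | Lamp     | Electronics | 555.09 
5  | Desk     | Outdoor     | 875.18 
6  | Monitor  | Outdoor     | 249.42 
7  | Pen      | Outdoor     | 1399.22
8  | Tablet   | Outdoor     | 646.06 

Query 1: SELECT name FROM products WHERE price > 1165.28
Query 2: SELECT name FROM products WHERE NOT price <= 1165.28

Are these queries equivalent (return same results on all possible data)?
Yes, equivalent

Both queries return: [('Pen',)]

Reason: Both filter price > 1165.28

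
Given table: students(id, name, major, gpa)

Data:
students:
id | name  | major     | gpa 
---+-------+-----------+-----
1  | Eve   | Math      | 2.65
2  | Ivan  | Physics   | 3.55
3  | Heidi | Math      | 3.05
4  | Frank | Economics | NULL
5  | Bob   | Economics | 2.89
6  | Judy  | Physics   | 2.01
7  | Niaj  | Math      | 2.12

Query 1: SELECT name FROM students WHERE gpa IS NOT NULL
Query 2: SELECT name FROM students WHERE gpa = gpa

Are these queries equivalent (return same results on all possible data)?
Yes, equivalent

Both queries return: [('Bob',), ('Eve',), ('Heidi',), ('Ivan',), ('Judy',), ('Niaj',)]

Reason: IS NOT NULL vs self-equality (both exclude NULLs)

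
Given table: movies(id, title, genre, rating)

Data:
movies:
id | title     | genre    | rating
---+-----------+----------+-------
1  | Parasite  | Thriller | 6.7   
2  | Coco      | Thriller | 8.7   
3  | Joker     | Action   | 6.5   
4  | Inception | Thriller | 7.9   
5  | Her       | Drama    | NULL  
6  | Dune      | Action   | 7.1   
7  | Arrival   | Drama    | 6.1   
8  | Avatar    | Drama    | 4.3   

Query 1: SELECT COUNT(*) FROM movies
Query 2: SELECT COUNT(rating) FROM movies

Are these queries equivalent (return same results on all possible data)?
No, not equivalent

Query 1 returns: [(8,)]
Query 2 returns: [(7,)]

Reason: COUNT(*) includes NULLs, COUNT(column) excludes them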